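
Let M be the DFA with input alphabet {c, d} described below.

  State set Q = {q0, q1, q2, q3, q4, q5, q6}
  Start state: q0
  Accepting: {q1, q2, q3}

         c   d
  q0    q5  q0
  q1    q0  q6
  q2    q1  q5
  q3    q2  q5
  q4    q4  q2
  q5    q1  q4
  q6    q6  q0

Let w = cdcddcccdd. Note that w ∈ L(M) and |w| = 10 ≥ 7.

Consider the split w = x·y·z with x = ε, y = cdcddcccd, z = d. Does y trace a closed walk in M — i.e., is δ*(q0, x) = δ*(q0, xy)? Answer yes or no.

State sequence: q0 -c-> q5 -d-> q4 -c-> q4 -d-> q2 -d-> q5 -c-> q1 -c-> q0 -c-> q5 -d-> q4

After x (step 0): q0. After xy (step 9): q4.
They differ (q0 ≠ q4), so y is not a cycle from the state after x; this split is not the one the pumping-lemma construction produces, and pumping y need not keep the string in L(M).

no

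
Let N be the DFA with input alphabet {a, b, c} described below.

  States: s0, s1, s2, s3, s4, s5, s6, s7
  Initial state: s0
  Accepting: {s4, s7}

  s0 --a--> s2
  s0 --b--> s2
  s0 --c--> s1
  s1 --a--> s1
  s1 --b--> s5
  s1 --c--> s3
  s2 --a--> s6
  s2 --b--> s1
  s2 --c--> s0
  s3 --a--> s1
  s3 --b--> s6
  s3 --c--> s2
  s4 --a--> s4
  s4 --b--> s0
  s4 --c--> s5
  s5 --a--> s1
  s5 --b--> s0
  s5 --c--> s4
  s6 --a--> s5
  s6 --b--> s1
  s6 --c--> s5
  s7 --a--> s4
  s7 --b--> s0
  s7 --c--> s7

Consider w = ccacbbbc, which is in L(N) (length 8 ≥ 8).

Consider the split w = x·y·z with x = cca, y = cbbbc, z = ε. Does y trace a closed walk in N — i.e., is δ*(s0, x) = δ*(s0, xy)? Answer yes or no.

State sequence: s0 -c-> s1 -c-> s3 -a-> s1 -c-> s3 -b-> s6 -b-> s1 -b-> s5 -c-> s4

After x (step 3): s1. After xy (step 8): s4.
They differ (s1 ≠ s4), so y is not a cycle from the state after x; this split is not the one the pumping-lemma construction produces, and pumping y need not keep the string in L(N).

no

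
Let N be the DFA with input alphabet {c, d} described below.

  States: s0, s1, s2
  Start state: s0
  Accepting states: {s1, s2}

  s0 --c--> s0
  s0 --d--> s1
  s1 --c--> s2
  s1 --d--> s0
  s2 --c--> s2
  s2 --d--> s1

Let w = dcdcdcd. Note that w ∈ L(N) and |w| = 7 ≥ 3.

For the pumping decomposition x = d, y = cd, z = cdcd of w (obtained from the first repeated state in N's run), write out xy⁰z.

xy⁰z = xz = d·cdcd = dcdcd.
Reading y = cd takes N from s1 back to s1, so after x the machine is still in s1, and z then leads to the accepting state s1. Hence dcdcd ∈ L(N).

dcdcd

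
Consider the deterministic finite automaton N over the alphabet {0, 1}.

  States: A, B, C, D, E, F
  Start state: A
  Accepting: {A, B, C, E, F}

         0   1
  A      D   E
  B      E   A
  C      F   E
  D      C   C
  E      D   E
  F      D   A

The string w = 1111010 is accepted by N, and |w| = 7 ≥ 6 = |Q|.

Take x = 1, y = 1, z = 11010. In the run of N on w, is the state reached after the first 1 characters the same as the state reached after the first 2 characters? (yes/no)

yes

State sequence: A -1-> E -1-> E

After x (step 1): E. After xy (step 2): E.
They match, so y = 1 drives N around a cycle from E back to itself; pumping y any number of times keeps N in E before reading z, and xyⁱz ∈ L(N) for every i ≥ 0.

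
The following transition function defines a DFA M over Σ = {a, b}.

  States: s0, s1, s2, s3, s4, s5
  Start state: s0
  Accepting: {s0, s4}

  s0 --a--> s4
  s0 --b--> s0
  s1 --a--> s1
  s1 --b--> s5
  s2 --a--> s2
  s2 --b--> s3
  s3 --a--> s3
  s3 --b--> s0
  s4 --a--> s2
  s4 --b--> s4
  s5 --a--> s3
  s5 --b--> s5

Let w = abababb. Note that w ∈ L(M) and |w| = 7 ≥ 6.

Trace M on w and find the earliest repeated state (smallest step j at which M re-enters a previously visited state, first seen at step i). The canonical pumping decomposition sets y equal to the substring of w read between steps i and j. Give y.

State sequence: s0 -a-> s4 -b-> s4 -a-> s2 -b-> s3 -a-> s3 -b-> s0 -b-> s0
First repeat at step 2: s4 was already visited.

So i = 1, j = 2, giving x = w[0:1] = a, y = w[1:2] = b, z = w[2:7] = ababb.
Check: |xy| = 2 ≤ 6 and |y| = 1 ≥ 1. Reading y takes M from s4 back to s4, so every xyⁱz is accepted.
The DFA has 6 states, so the proof of the pumping lemma guarantees a repeated state among the first 6+1 visited; the segment between the two visits is the pumpable y.

b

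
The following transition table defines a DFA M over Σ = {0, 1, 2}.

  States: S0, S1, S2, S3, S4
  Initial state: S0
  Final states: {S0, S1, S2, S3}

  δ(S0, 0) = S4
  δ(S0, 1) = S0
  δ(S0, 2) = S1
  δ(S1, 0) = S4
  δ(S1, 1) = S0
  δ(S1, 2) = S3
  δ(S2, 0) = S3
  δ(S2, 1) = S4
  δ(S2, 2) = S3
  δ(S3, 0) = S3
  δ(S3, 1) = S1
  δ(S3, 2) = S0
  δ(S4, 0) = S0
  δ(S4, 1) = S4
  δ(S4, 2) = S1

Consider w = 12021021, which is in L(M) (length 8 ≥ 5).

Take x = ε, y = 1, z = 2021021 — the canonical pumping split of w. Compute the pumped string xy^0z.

xy⁰z = xz = ε·2021021 = 2021021.
Reading y = 1 takes M from S0 back to S0, so after x the machine is still in S0, and z then leads to the accepting state S0. Hence 2021021 ∈ L(M).

2021021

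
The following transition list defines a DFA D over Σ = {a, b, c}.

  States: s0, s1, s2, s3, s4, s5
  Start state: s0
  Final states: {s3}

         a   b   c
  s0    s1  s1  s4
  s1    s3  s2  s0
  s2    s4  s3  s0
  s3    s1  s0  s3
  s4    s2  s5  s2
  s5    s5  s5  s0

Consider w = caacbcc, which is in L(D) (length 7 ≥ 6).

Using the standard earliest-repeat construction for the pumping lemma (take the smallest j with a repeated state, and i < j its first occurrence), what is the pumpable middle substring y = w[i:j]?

State sequence: s0 -c-> s4 -a-> s2 -a-> s4 -c-> s2 -b-> s3 -c-> s3 -c-> s3
First repeat at step 3: s4 was already visited.

So i = 1, j = 3, giving x = w[0:1] = c, y = w[1:3] = aa, z = w[3:7] = cbcc.
Check: |xy| = 3 ≤ 6 and |y| = 2 ≥ 1. Reading y takes D from s4 back to s4, so every xyⁱz is accepted.
Pumping length from the standard proof: p = 6 (the number of states). The repeated state found above gives |xy| = j ≤ 6 and |y| = j − i ≥ 1.

aa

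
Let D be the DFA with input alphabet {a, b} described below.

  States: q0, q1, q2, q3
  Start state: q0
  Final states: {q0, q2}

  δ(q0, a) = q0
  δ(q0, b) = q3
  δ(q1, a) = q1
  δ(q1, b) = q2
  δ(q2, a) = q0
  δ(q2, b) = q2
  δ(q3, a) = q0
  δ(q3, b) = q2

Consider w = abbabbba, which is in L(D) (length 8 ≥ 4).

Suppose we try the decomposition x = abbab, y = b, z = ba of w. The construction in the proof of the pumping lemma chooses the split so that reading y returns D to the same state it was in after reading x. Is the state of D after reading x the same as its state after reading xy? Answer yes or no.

no

Run of D on the first 6 characters of w = a b b a b b:
  step 0: q0  (start)
  step 1: q0  (read a: q0→q0)
  step 2: q3  (read b: q0→q3)
  step 3: q2  (read b: q3→q2)
  step 4: q0  (read a: q2→q0)
  step 5: q3  (read b: q0→q3)
  step 6: q2  (read b: q3→q2)

After x (step 5): q3. After xy (step 6): q2.
They differ (q3 ≠ q2), so y is not a cycle from the state after x; this split is not the one the pumping-lemma construction produces, and pumping y need not keep the string in L(D).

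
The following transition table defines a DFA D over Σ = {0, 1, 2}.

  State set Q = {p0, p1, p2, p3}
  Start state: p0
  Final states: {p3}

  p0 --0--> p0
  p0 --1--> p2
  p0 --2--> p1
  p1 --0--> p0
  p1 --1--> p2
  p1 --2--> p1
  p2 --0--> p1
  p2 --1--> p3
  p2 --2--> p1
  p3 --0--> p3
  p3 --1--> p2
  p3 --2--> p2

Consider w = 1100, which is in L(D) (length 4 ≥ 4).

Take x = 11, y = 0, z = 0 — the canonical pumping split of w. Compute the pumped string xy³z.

110000

xy^3z = 11·0·0·0·0 = 110000.
Reading y = 0 takes D from p3 back to p3, so after x·y·y·y the machine is still in p3, and z then leads to the accepting state p3. Hence 110000 ∈ L(D).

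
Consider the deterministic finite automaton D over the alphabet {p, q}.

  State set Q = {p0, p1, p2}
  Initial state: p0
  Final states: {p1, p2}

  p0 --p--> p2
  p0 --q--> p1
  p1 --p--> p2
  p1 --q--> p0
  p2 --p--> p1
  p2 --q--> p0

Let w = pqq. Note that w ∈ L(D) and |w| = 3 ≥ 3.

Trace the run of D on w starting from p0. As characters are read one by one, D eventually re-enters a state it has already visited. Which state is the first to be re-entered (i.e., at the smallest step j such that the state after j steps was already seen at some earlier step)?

p0

Run of D on w = p q q:
  step 0: p0  (start)
  step 1: p2  (read p: p0→p2)
  step 2: p0  (read q: p2→p0)   ← first repeat (p0 seen earlier)
  step 3: p1  (read q: p0→p1)

The earliest repeat is at step j = 2: D is in p0, which it already visited at step i = 0.
The DFA has 3 states, so the proof of the pumping lemma guarantees a repeated state among the first 3+1 visited; the segment between the two visits is the pumpable y.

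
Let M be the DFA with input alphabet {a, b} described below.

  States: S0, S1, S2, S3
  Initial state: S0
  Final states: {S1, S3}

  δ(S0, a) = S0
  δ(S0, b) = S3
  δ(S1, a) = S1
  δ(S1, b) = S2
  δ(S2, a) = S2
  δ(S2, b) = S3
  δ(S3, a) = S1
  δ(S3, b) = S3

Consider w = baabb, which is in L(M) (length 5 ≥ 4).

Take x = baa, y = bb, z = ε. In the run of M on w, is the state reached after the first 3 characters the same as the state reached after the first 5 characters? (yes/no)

State sequence: S0 -b-> S3 -a-> S1 -a-> S1 -b-> S2 -b-> S3

After x (step 3): S1. After xy (step 5): S3.
They differ (S1 ≠ S3), so y is not a cycle from the state after x; this split is not the one the pumping-lemma construction produces, and pumping y need not keep the string in L(M).

no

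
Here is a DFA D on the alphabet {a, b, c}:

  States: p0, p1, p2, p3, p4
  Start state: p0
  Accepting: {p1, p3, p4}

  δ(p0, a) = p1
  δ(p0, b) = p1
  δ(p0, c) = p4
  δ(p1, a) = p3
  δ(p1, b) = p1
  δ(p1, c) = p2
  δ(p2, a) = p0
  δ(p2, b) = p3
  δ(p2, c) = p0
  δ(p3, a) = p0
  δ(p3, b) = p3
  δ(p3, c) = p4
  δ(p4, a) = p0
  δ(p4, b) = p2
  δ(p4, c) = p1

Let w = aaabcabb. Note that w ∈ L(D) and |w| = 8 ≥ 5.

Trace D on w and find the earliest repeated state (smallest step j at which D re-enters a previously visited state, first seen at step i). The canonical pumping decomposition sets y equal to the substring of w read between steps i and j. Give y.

State sequence: p0 -a-> p1 -a-> p3 -a-> p0 -b-> p1 -c-> p2 -a-> p0 -b-> p1 -b-> p1
First repeat at step 3: p0 was already visited.

So i = 0, j = 3, giving x = w[0:0] = ε, y = w[0:3] = aaa, z = w[3:8] = bcabb.
Check: |xy| = 3 ≤ 5 and |y| = 3 ≥ 1. Reading y takes D from p0 back to p0, so every xyⁱz is accepted.

aaa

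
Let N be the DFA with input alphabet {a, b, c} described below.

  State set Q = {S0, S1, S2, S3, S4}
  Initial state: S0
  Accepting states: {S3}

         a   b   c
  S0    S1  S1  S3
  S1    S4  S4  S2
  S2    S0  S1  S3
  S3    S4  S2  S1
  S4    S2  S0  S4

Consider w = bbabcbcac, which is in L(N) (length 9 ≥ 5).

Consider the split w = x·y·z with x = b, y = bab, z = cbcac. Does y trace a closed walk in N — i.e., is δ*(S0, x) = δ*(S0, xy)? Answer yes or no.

yes

Run of N on the first 4 characters of w = b b a b:
  step 0: S0  (start)
  step 1: S1  (read b: S0→S1)
  step 2: S4  (read b: S1→S4)
  step 3: S2  (read a: S4→S2)
  step 4: S1  (read b: S2→S1)

After x (step 1): S1. After xy (step 4): S1.
They match, so y = bab drives N around a cycle from S1 back to itself; pumping y any number of times keeps N in S1 before reading z, and xyⁱz ∈ L(N) for every i ≥ 0.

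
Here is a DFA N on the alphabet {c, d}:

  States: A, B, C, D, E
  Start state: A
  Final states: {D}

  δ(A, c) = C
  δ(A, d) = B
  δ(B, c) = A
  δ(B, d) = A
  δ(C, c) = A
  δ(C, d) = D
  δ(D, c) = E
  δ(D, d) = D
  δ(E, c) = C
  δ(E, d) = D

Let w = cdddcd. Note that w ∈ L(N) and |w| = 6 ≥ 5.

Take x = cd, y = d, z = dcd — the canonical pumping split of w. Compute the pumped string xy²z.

xy^2z = cd·d·d·dcd = cddddcd.
Reading y = d takes N from D back to D, so after x·y·y the machine is still in D, and z then leads to the accepting state D. Hence cddddcd ∈ L(N).

cddddcd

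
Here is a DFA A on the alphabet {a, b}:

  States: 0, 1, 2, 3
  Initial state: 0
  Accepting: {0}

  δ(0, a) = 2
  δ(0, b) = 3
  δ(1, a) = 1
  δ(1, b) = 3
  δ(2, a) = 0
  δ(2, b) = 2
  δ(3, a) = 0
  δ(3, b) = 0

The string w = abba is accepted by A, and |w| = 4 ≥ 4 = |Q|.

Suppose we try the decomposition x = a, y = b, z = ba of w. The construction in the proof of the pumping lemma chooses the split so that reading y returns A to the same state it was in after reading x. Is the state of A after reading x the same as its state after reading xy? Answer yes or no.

State sequence: 0 -a-> 2 -b-> 2

After x (step 1): 2. After xy (step 2): 2.
They match, so y = b drives A around a cycle from 2 back to itself; pumping y any number of times keeps A in 2 before reading z, and xyⁱz ∈ L(A) for every i ≥ 0.

yes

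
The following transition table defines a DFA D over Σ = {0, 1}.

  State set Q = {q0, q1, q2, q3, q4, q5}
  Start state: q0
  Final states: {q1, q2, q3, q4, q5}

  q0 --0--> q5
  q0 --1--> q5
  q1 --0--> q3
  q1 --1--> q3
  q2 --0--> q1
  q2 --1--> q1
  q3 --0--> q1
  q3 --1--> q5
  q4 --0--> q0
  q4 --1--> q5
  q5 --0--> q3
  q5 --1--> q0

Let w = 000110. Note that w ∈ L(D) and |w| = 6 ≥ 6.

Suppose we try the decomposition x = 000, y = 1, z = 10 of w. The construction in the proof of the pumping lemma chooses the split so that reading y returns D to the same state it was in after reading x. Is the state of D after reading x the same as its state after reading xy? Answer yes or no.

no

Run of D on the first 4 characters of w = 0 0 0 1:
  step 0: q0  (start)
  step 1: q5  (read 0: q0→q5)
  step 2: q3  (read 0: q5→q3)
  step 3: q1  (read 0: q3→q1)
  step 4: q3  (read 1: q1→q3)

After x (step 3): q1. After xy (step 4): q3.
They differ (q1 ≠ q3), so y is not a cycle from the state after x; this split is not the one the pumping-lemma construction produces, and pumping y need not keep the string in L(D).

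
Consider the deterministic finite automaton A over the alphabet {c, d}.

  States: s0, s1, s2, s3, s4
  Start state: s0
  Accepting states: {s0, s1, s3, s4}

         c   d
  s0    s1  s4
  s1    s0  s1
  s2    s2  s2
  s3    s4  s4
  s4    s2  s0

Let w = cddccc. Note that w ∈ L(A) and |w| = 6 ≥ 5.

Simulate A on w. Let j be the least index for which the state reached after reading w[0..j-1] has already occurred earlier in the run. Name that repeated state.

s1

Run of A on w = c d d c c c:
  step 0: s0  (start)
  step 1: s1  (read c: s0→s1)
  step 2: s1  (read d: s1→s1)   ← first repeat (s1 seen earlier)
  step 3: s1  (read d: s1→s1)
  step 4: s0  (read c: s1→s0)
  step 5: s1  (read c: s0→s1)
  step 6: s0  (read c: s1→s0)

The earliest repeat is at step j = 2: A is in s1, which it already visited at step i = 1.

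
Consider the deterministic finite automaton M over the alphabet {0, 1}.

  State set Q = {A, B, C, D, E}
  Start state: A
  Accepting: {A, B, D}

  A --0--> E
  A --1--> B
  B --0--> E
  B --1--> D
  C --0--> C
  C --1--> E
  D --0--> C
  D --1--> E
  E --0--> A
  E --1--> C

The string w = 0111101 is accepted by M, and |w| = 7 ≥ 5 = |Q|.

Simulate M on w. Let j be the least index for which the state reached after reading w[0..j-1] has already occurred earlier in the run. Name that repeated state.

E

Run of M on w = 0 1 1 1 1 0 1:
  step 0: A  (start)
  step 1: E  (read 0: A→E)
  step 2: C  (read 1: E→C)
  step 3: E  (read 1: C→E)   ← first repeat (E seen earlier)
  step 4: C  (read 1: E→C)
  step 5: E  (read 1: C→E)
  step 6: A  (read 0: E→A)
  step 7: B  (read 1: A→B)

The earliest repeat is at step j = 3: M is in E, which it already visited at step i = 1.
Since M has 5 states, any run of length ≥ 5 visits 5+1 states, so by pigeonhole some state repeats within the first 5 steps — that repeat gives the pumpable loop.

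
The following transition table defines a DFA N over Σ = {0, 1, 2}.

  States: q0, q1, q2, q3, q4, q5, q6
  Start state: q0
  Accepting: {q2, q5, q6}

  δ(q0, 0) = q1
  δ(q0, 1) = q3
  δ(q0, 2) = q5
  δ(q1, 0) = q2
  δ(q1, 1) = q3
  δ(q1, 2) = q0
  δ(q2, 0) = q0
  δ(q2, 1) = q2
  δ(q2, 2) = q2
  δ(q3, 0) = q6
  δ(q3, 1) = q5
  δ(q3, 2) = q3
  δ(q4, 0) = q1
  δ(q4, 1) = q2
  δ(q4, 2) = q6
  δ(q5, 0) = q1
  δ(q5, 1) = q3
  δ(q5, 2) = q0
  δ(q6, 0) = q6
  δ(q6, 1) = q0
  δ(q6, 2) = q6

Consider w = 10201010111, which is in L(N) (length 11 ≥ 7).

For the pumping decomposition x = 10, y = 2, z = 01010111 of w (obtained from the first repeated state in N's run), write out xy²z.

xy^2z = 10·2·2·01010111 = 102201010111.
Reading y = 2 takes N from q6 back to q6, so after x·y·y the machine is still in q6, and z then leads to the accepting state q5. Hence 102201010111 ∈ L(N).

102201010111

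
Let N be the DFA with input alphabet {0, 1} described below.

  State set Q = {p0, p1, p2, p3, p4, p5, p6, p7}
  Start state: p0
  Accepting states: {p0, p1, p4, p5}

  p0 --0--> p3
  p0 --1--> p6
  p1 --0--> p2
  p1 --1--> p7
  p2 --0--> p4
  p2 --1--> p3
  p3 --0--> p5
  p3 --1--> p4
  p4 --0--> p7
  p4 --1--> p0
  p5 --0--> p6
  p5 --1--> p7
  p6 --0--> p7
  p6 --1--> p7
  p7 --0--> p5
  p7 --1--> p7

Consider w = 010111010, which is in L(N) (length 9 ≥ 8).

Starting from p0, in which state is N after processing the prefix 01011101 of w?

Run of N on the first 8 characters of w = 0 1 0 1 1 1 0 1:
  step 0: p0  (start)
  step 1: p3  (read 0: p0→p3)
  step 2: p4  (read 1: p3→p4)
  step 3: p7  (read 0: p4→p7)
  step 4: p7  (read 1: p7→p7)
  step 5: p7  (read 1: p7→p7)
  step 6: p7  (read 1: p7→p7)
  step 7: p5  (read 0: p7→p5)
  step 8: p7  (read 1: p5→p7)

After reading 8 characters, N is in state p7.

p7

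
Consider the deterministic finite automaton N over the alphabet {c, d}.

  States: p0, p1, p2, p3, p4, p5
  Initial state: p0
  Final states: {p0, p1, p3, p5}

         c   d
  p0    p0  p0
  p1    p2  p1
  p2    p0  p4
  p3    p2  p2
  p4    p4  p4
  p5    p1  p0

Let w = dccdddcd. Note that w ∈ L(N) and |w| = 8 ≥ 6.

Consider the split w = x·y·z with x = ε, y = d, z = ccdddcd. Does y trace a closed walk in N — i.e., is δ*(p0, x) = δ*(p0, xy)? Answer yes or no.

Run of N on the first 1 characters of w = d:
  step 0: p0  (start)
  step 1: p0  (read d: p0→p0)

After x (step 0): p0. After xy (step 1): p0.
They match, so y = d drives N around a cycle from p0 back to itself; pumping y any number of times keeps N in p0 before reading z, and xyⁱz ∈ L(N) for every i ≥ 0.

yes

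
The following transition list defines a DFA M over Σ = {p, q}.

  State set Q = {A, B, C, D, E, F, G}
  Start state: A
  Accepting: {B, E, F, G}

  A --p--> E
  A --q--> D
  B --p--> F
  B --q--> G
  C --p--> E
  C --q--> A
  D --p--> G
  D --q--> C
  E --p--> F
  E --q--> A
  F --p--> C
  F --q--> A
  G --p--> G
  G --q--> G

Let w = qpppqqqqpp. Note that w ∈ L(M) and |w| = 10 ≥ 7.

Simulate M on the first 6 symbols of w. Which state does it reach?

State sequence: A -q-> D -p-> G -p-> G -p-> G -q-> G -q-> G

After reading 6 characters, M is in state G.

G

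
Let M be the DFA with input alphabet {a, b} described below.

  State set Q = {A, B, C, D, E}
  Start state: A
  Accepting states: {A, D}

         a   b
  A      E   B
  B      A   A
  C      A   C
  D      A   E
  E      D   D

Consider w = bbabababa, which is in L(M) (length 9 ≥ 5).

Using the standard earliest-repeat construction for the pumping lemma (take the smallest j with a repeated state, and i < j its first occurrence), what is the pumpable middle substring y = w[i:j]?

bb

State sequence: A -b-> B -b-> A -a-> E -b-> D -a-> A -b-> B -a-> A -b-> B -a-> A
First repeat at step 2: A was already visited.

So i = 0, j = 2, giving x = w[0:0] = ε, y = w[0:2] = bb, z = w[2:9] = abababa.
Check: |xy| = 2 ≤ 5 and |y| = 2 ≥ 1. Reading y takes M from A back to A, so every xyⁱz is accepted.
With |Q| = 5, pigeonhole forces a state repeat no later than step 5; the substring read between the first and second visits to that state can be pumped.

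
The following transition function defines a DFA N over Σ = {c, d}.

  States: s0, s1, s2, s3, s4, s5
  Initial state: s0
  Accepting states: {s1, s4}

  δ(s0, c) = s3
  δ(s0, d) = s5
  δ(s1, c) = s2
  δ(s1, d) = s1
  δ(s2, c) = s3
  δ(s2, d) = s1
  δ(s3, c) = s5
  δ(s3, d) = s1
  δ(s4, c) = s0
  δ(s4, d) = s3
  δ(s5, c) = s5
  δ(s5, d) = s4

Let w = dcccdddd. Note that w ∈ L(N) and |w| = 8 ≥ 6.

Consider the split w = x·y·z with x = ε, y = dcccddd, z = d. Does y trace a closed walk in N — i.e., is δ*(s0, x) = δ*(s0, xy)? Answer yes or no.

Run of N on the first 7 characters of w = d c c c d d d:
  step 0: s0  (start)
  step 1: s5  (read d: s0→s5)
  step 2: s5  (read c: s5→s5)
  step 3: s5  (read c: s5→s5)
  step 4: s5  (read c: s5→s5)
  step 5: s4  (read d: s5→s4)
  step 6: s3  (read d: s4→s3)
  step 7: s1  (read d: s3→s1)

After x (step 0): s0. After xy (step 7): s1.
They differ (s0 ≠ s1), so y is not a cycle from the state after x; this split is not the one the pumping-lemma construction produces, and pumping y need not keep the string in L(N).

no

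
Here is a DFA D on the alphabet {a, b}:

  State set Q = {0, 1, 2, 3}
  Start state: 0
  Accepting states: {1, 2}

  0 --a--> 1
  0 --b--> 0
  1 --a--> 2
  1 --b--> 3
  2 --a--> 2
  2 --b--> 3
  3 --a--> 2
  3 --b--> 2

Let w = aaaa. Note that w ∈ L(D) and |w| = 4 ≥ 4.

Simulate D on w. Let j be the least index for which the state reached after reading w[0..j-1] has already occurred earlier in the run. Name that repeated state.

2

Run of D on w = a a a a:
  step 0: 0  (start)
  step 1: 1  (read a: 0→1)
  step 2: 2  (read a: 1→2)
  step 3: 2  (read a: 2→2)   ← first repeat (2 seen earlier)
  step 4: 2  (read a: 2→2)

The earliest repeat is at step j = 3: D is in 2, which it already visited at step i = 2.
With |Q| = 4, pigeonhole forces a state repeat no later than step 4; the substring read between the first and second visits to that state can be pumped.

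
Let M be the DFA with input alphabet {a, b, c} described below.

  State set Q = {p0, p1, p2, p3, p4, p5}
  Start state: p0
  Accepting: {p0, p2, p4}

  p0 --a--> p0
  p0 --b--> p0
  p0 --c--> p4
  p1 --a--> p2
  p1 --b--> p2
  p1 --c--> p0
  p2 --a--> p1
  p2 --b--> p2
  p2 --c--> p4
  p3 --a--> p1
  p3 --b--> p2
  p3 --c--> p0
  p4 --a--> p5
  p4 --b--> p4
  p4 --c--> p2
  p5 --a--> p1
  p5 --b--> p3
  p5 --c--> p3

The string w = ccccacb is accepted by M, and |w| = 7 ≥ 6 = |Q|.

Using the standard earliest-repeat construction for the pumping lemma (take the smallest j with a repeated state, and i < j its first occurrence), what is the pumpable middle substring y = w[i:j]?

cc

Run of M on w = c c c c a c b:
  step 0: p0  (start)
  step 1: p4  (read c: p0→p4)
  step 2: p2  (read c: p4→p2)
  step 3: p4  (read c: p2→p4)   ← first repeat (p4 seen earlier)
  step 4: p2  (read c: p4→p2)
  step 5: p1  (read a: p2→p1)
  step 6: p0  (read c: p1→p0)
  step 7: p0  (read b: p0→p0)

So i = 1, j = 3, giving x = w[0:1] = c, y = w[1:3] = cc, z = w[3:7] = cacb.
Check: |xy| = 3 ≤ 6 and |y| = 2 ≥ 1. Reading y takes M from p4 back to p4, so every xyⁱz is accepted.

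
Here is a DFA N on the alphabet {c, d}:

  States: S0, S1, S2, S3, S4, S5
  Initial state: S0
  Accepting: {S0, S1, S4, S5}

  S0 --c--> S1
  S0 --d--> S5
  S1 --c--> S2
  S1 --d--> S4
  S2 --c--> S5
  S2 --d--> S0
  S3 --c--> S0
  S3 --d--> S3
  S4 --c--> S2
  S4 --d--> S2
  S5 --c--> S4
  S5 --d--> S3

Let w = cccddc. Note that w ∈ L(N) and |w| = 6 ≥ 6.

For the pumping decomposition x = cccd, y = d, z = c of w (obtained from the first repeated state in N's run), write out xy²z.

cccdddc

xy^2z = cccd·d·d·c = cccdddc.
Reading y = d takes N from S3 back to S3, so after x·y·y the machine is still in S3, and z then leads to the accepting state S0. Hence cccdddc ∈ L(N).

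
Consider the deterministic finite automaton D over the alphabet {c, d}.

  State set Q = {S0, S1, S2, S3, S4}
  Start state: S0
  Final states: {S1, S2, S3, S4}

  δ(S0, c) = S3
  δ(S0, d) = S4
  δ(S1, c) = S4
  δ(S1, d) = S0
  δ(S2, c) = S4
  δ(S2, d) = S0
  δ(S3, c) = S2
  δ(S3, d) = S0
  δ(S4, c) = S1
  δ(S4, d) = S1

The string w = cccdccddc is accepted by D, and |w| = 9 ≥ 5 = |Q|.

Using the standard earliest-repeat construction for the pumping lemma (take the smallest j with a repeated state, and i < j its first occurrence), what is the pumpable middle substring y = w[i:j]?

Run of D on w = c c c d c c d d c:
  step 0: S0  (start)
  step 1: S3  (read c: S0→S3)
  step 2: S2  (read c: S3→S2)
  step 3: S4  (read c: S2→S4)
  step 4: S1  (read d: S4→S1)
  step 5: S4  (read c: S1→S4)   ← first repeat (S4 seen earlier)
  step 6: S1  (read c: S4→S1)
  step 7: S0  (read d: S1→S0)
  step 8: S4  (read d: S0→S4)
  step 9: S1  (read c: S4→S1)

So i = 3, j = 5, giving x = w[0:3] = ccc, y = w[3:5] = dc, z = w[5:9] = cddc.
Check: |xy| = 5 ≤ 5 and |y| = 2 ≥ 1. Reading y takes D from S4 back to S4, so every xyⁱz is accepted.

dc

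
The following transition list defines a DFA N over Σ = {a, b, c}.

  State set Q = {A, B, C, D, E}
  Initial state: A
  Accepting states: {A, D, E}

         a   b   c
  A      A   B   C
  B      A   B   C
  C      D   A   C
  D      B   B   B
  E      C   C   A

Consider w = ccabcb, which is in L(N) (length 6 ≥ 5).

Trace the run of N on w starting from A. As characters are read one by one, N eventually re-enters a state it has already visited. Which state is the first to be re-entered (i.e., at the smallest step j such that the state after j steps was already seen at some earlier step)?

C

Run of N on w = c c a b c b:
  step 0: A  (start)
  step 1: C  (read c: A→C)
  step 2: C  (read c: C→C)   ← first repeat (C seen earlier)
  step 3: D  (read a: C→D)
  step 4: B  (read b: D→B)
  step 5: C  (read c: B→C)
  step 6: A  (read b: C→A)

The earliest repeat is at step j = 2: N is in C, which it already visited at step i = 1.
With |Q| = 5, pigeonhole forces a state repeat no later than step 5; the substring read between the first and second visits to that state can be pumped.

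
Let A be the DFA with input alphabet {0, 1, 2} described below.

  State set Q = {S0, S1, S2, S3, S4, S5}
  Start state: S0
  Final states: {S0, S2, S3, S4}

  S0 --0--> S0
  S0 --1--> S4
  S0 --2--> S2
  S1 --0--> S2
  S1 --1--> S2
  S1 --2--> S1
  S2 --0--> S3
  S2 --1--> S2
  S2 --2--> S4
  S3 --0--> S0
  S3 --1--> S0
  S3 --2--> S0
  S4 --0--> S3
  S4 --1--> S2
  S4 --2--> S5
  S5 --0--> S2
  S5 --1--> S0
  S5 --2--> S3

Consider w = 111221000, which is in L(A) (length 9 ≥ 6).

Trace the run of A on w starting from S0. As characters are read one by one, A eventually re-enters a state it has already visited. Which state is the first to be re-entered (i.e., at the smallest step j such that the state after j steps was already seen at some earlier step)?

S2

Run of A on w = 1 1 1 2 2 1 0 0 0:
  step 0: S0  (start)
  step 1: S4  (read 1: S0→S4)
  step 2: S2  (read 1: S4→S2)
  step 3: S2  (read 1: S2→S2)   ← first repeat (S2 seen earlier)
  step 4: S4  (read 2: S2→S4)
  step 5: S5  (read 2: S4→S5)
  step 6: S0  (read 1: S5→S0)
  step 7: S0  (read 0: S0→S0)
  step 8: S0  (read 0: S0→S0)
  step 9: S0  (read 0: S0→S0)

The earliest repeat is at step j = 3: A is in S2, which it already visited at step i = 2.
Since A has 6 states, any run of length ≥ 6 visits 6+1 states, so by pigeonhole some state repeats within the first 6 steps — that repeat gives the pumpable loop.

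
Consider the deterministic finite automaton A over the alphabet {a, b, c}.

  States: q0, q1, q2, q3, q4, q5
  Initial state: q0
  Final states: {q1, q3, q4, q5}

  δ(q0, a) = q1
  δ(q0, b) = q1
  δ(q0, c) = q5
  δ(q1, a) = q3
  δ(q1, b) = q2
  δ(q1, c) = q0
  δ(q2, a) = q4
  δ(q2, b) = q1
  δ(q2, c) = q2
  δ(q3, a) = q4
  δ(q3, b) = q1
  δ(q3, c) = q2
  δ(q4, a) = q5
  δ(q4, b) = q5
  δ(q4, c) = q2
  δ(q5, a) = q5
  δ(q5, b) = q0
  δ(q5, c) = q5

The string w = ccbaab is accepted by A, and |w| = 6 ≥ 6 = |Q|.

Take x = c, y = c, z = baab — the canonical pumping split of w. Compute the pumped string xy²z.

xy^2z = c·c·c·baab = cccbaab.
Reading y = c takes A from q5 back to q5, so after x·y·y the machine is still in q5, and z then leads to the accepting state q1. Hence cccbaab ∈ L(A).

cccbaab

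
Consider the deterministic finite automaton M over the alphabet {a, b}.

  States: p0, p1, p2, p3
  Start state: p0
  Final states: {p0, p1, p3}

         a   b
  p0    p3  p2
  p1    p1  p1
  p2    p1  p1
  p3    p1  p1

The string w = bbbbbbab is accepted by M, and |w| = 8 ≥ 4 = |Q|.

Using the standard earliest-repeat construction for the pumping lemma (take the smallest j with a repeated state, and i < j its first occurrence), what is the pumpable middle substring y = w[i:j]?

Run of M on w = b b b b b b a b:
  step 0: p0  (start)
  step 1: p2  (read b: p0→p2)
  step 2: p1  (read b: p2→p1)
  step 3: p1  (read b: p1→p1)   ← first repeat (p1 seen earlier)
  step 4: p1  (read b: p1→p1)
  step 5: p1  (read b: p1→p1)
  step 6: p1  (read b: p1→p1)
  step 7: p1  (read a: p1→p1)
  step 8: p1  (read b: p1→p1)

So i = 2, j = 3, giving x = w[0:2] = bb, y = w[2:3] = b, z = w[3:8] = bbbab.
Check: |xy| = 3 ≤ 4 and |y| = 1 ≥ 1. Reading y takes M from p1 back to p1, so every xyⁱz is accepted.
The DFA has 4 states, so the proof of the pumping lemma guarantees a repeated state among the first 4+1 visited; the segment between the two visits is the pumpable y.

b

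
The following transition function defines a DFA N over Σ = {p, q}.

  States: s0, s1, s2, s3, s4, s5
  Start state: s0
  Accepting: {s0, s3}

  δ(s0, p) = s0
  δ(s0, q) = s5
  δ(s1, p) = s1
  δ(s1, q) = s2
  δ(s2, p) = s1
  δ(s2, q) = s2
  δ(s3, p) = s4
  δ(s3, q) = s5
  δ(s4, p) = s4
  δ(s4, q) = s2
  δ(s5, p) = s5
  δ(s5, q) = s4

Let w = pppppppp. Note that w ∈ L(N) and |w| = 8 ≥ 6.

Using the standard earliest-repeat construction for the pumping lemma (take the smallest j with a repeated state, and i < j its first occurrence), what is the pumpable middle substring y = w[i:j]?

State sequence: s0 -p-> s0 -p-> s0 -p-> s0 -p-> s0 -p-> s0 -p-> s0 -p-> s0 -p-> s0
First repeat at step 1: s0 was already visited.

So i = 0, j = 1, giving x = w[0:0] = ε, y = w[0:1] = p, z = w[1:8] = ppppppp.
Check: |xy| = 1 ≤ 6 and |y| = 1 ≥ 1. Reading y takes N from s0 back to s0, so every xyⁱz is accepted.

p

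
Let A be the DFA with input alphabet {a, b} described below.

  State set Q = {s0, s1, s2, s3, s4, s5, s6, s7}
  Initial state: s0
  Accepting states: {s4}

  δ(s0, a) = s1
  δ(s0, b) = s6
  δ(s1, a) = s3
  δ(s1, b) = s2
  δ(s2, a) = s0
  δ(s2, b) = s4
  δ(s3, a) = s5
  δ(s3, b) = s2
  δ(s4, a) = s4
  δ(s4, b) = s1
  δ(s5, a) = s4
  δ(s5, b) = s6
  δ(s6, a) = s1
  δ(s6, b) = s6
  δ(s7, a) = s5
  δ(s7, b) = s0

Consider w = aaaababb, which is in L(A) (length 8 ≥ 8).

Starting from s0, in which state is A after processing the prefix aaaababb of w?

Run of A on the first 8 characters of w = a a a a b a b b:
  step 0: s0  (start)
  step 1: s1  (read a: s0→s1)
  step 2: s3  (read a: s1→s3)
  step 3: s5  (read a: s3→s5)
  step 4: s4  (read a: s5→s4)
  step 5: s1  (read b: s4→s1)
  step 6: s3  (read a: s1→s3)
  step 7: s2  (read b: s3→s2)
  step 8: s4  (read b: s2→s4)

After reading 8 characters, A is in state s4.

s4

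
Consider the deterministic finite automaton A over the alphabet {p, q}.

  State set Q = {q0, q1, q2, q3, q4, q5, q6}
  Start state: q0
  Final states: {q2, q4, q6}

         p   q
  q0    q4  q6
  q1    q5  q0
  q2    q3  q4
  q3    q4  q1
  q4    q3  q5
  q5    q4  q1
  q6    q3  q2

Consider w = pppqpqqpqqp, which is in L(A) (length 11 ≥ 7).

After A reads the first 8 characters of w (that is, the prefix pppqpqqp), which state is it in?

State sequence: q0 -p-> q4 -p-> q3 -p-> q4 -q-> q5 -p-> q4 -q-> q5 -q-> q1 -p-> q5

After reading 8 characters, A is in state q5.
(This kind of state-tracing is the core of the pumping-lemma construction: with 7 states, pigeonhole forces a repeat within the first 7 steps.)

q5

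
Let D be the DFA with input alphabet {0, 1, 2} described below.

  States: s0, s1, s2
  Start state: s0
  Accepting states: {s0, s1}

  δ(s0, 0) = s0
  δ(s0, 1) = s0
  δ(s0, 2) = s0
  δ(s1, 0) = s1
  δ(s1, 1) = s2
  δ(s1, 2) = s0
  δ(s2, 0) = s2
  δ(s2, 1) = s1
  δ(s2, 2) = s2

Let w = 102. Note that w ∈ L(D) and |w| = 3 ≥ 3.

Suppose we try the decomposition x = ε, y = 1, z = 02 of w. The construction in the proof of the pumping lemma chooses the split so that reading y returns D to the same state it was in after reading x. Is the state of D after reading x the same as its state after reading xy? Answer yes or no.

yes

State sequence: s0 -1-> s0

After x (step 0): s0. After xy (step 1): s0.
They match, so y = 1 drives D around a cycle from s0 back to itself; pumping y any number of times keeps D in s0 before reading z, and xyⁱz ∈ L(D) for every i ≥ 0.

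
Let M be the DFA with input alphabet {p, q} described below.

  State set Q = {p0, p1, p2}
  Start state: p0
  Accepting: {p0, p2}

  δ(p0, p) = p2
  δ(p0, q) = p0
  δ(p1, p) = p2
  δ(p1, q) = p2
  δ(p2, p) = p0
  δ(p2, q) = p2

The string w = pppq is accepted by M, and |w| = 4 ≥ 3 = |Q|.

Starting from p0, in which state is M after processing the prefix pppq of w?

Run of M on the first 4 characters of w = p p p q:
  step 0: p0  (start)
  step 1: p2  (read p: p0→p2)
  step 2: p0  (read p: p2→p0)
  step 3: p2  (read p: p0→p2)
  step 4: p2  (read q: p2→p2)

After reading 4 characters, M is in state p2.
(This kind of state-tracing is the core of the pumping-lemma construction: with 3 states, pigeonhole forces a repeat within the first 3 steps.)

p2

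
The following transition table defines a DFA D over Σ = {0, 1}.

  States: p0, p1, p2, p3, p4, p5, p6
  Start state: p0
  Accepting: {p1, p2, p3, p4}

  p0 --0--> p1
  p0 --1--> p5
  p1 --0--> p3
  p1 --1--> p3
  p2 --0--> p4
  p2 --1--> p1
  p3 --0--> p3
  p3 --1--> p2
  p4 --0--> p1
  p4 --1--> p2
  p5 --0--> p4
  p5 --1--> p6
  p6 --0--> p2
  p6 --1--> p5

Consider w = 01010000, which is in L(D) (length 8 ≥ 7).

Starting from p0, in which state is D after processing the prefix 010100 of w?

p1

State sequence: p0 -0-> p1 -1-> p3 -0-> p3 -1-> p2 -0-> p4 -0-> p1

After reading 6 characters, D is in state p1.
(This kind of state-tracing is the core of the pumping-lemma construction: with 7 states, pigeonhole forces a repeat within the first 7 steps.)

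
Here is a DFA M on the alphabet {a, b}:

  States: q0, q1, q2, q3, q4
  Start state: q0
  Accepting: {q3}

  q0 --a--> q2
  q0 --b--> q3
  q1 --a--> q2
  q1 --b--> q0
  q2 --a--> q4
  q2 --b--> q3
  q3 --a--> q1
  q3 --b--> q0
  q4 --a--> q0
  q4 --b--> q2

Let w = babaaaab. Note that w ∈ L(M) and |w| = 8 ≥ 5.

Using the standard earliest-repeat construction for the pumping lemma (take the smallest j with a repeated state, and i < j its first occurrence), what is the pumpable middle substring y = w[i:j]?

Run of M on w = b a b a a a a b:
  step 0: q0  (start)
  step 1: q3  (read b: q0→q3)
  step 2: q1  (read a: q3→q1)
  step 3: q0  (read b: q1→q0)   ← first repeat (q0 seen earlier)
  step 4: q2  (read a: q0→q2)
  step 5: q4  (read a: q2→q4)
  step 6: q0  (read a: q4→q0)
  step 7: q2  (read a: q0→q2)
  step 8: q3  (read b: q2→q3)

So i = 0, j = 3, giving x = w[0:0] = ε, y = w[0:3] = bab, z = w[3:8] = aaaab.
Check: |xy| = 3 ≤ 5 and |y| = 3 ≥ 1. Reading y takes M from q0 back to q0, so every xyⁱz is accepted.
The DFA has 5 states, so the proof of the pumping lemma guarantees a repeated state among the first 5+1 visited; the segment between the two visits is the pumpable y.

bab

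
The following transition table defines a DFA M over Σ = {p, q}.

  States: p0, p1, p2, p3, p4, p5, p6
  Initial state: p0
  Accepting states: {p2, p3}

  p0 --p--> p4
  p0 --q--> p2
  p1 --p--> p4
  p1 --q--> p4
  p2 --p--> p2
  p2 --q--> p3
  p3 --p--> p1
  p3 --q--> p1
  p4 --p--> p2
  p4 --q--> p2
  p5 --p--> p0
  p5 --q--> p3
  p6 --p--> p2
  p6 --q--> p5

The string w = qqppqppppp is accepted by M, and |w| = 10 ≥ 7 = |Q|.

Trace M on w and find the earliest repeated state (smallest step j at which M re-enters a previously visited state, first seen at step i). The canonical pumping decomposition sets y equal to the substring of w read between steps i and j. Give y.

qppq

Run of M on w = q q p p q p p p p p:
  step 0: p0  (start)
  step 1: p2  (read q: p0→p2)
  step 2: p3  (read q: p2→p3)
  step 3: p1  (read p: p3→p1)
  step 4: p4  (read p: p1→p4)
  step 5: p2  (read q: p4→p2)   ← first repeat (p2 seen earlier)
  step 6: p2  (read p: p2→p2)
  step 7: p2  (read p: p2→p2)
  step 8: p2  (read p: p2→p2)
  step 9: p2  (read p: p2→p2)
  step 10: p2  (read p: p2→p2)

So i = 1, j = 5, giving x = w[0:1] = q, y = w[1:5] = qppq, z = w[5:10] = ppppp.
Check: |xy| = 5 ≤ 7 and |y| = 4 ≥ 1. Reading y takes M from p2 back to p2, so every xyⁱz is accepted.
Pumping length from the standard proof: p = 7 (the number of states). The repeated state found above gives |xy| = j ≤ 7 and |y| = j − i ≥ 1.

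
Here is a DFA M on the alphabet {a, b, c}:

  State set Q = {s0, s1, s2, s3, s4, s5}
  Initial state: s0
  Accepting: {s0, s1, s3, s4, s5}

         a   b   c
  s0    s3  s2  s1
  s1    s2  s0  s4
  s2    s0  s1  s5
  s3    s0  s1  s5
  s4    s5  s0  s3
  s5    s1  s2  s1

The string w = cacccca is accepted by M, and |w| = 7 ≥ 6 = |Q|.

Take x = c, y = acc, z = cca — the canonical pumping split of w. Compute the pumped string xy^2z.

xy^2z = c·acc·acc·cca = caccacccca.
Reading y = acc takes M from s1 back to s1, so after x·y·y the machine is still in s1, and z then leads to the accepting state s0. Hence caccacccca ∈ L(M).

caccacccca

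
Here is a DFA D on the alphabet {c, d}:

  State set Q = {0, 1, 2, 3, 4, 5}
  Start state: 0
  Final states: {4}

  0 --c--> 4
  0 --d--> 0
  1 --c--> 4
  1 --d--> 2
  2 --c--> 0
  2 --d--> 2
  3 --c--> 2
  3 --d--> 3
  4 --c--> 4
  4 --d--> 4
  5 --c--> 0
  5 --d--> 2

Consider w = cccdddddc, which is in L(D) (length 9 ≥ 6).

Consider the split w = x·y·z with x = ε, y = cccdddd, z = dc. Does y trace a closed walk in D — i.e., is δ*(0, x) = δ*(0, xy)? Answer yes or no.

no

State sequence: 0 -c-> 4 -c-> 4 -c-> 4 -d-> 4 -d-> 4 -d-> 4 -d-> 4

After x (step 0): 0. After xy (step 7): 4.
They differ (0 ≠ 4), so y is not a cycle from the state after x; this split is not the one the pumping-lemma construction produces, and pumping y need not keep the string in L(D).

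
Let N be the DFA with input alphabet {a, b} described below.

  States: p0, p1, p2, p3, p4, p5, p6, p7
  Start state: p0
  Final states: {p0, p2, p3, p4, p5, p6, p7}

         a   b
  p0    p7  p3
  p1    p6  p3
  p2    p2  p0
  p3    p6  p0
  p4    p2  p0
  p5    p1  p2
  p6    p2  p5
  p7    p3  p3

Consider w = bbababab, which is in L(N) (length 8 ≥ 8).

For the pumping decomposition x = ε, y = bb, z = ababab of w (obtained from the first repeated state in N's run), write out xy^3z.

xy^3z = ε·bb·bb·bb·ababab = bbbbbbababab.
Reading y = bb takes N from p0 back to p0, so after x·y·y·y the machine is still in p0, and z then leads to the accepting state p3. Hence bbbbbbababab ∈ L(N).

bbbbbbababab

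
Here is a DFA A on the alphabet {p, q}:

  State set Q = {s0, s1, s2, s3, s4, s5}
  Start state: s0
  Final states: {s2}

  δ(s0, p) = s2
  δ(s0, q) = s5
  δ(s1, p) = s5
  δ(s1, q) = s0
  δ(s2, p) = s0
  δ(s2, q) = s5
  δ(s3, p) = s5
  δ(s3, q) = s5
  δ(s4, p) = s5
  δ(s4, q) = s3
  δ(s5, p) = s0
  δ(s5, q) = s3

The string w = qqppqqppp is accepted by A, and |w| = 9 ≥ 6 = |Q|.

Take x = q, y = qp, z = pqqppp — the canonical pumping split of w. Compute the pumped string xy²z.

xy^2z = q·qp·qp·pqqppp = qqpqppqqppp.
Reading y = qp takes A from s5 back to s5, so after x·y·y the machine is still in s5, and z then leads to the accepting state s2. Hence qqpqppqqppp ∈ L(A).

qqpqppqqppp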